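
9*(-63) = -567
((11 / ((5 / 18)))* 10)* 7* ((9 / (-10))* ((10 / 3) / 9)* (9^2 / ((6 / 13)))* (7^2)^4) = -934831659762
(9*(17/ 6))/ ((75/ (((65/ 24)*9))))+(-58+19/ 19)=-3897/ 80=-48.71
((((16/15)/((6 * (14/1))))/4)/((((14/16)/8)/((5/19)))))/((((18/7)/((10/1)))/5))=1600/10773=0.15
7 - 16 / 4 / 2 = 5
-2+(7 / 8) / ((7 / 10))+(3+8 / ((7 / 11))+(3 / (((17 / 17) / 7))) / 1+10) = 1283 / 28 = 45.82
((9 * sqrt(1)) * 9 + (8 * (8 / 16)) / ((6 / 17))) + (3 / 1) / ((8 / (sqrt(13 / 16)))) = 3 * sqrt(13) / 32 + 277 / 3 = 92.67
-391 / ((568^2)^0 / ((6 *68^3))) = -737657472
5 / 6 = 0.83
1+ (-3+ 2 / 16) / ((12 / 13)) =-203 / 96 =-2.11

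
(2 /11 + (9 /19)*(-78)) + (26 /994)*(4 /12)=-36.76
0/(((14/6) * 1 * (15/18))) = 0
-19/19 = -1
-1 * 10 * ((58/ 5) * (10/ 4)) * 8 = -2320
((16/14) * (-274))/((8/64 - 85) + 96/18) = 52608/13363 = 3.94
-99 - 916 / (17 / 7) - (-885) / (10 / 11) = 16909 / 34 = 497.32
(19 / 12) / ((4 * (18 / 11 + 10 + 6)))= 209 / 9312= 0.02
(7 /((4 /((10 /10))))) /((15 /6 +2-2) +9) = 7 /46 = 0.15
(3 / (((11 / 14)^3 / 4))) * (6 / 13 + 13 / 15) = 2842784 / 86515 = 32.86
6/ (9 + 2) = 6/ 11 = 0.55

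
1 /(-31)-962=-962.03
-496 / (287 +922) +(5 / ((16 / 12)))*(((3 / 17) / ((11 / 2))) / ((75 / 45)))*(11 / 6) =-737 / 2652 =-0.28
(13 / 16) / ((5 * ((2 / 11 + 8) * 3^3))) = 143 / 194400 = 0.00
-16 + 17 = 1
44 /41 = 1.07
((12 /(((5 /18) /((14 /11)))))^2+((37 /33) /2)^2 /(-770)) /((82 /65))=16074824207 /6708240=2396.28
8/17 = 0.47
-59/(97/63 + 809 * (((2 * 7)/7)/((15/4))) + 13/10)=-37170/273613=-0.14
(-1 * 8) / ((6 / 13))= -17.33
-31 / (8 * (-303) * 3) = 31 / 7272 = 0.00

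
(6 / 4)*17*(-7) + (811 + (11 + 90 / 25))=6471 / 10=647.10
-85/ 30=-17/ 6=-2.83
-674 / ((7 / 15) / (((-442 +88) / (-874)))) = -1789470 / 3059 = -584.99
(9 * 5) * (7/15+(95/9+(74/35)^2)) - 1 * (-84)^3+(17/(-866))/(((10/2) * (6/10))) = 377705767667/636510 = 593401.15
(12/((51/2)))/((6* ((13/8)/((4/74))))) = 64/24531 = 0.00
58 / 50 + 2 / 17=543 / 425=1.28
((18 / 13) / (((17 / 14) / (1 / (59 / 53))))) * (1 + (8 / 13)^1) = 280476 / 169507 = 1.65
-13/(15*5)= -13/75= -0.17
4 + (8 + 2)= 14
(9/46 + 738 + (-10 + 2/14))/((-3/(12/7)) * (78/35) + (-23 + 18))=-1172625/14329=-81.84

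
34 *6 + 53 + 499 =756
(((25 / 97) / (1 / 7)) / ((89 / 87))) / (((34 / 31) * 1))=471975 / 293522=1.61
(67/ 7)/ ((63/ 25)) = 1675/ 441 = 3.80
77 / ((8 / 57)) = 4389 / 8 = 548.62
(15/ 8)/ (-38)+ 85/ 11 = 25675/ 3344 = 7.68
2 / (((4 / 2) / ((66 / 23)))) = 2.87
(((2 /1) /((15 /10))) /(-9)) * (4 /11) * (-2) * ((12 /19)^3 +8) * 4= 7244800 /2037123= 3.56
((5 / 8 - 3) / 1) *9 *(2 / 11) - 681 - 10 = -30575 / 44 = -694.89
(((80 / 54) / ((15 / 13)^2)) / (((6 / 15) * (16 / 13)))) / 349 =2197 / 339228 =0.01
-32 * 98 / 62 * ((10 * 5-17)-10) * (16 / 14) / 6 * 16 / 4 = -82432 / 93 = -886.37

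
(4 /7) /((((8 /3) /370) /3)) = 1665 /7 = 237.86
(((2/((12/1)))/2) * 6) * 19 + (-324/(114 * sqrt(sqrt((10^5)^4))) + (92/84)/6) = 579498299/59850000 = 9.68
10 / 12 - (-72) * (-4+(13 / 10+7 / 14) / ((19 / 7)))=-136469 / 570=-239.42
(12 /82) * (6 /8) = 9 /82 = 0.11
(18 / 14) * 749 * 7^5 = 16185141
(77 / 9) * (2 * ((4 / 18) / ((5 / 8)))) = 2464 / 405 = 6.08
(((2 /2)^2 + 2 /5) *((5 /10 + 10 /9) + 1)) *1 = 329 /90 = 3.66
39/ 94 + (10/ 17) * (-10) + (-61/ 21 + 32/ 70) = -1328071/ 167790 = -7.92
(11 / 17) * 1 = 11 / 17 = 0.65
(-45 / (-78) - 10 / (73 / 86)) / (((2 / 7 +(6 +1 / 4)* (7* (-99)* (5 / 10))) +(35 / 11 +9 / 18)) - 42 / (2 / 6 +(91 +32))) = 1211679700 / 233815847057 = 0.01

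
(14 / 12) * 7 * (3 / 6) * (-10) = -245 / 6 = -40.83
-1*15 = -15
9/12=3/4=0.75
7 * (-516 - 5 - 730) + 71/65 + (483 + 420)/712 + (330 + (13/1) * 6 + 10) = -385819673/46280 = -8336.64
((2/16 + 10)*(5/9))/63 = 5/56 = 0.09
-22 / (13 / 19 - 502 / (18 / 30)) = 1254 / 47651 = 0.03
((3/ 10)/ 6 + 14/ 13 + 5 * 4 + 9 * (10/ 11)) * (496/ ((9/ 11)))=3464684/ 195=17767.61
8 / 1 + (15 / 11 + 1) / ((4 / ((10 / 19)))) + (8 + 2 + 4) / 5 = 11611 / 1045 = 11.11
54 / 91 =0.59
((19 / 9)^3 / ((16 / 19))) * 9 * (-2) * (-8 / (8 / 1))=130321 / 648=201.11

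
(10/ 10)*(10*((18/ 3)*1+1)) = 70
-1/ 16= -0.06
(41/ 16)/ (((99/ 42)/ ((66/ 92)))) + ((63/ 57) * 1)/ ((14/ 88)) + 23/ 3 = 322903/ 20976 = 15.39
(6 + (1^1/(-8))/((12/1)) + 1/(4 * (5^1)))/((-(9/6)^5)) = -2899/3645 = -0.80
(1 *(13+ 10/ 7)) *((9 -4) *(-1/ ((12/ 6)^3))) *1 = -9.02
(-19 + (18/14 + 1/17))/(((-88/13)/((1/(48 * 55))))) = 2483/2513280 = 0.00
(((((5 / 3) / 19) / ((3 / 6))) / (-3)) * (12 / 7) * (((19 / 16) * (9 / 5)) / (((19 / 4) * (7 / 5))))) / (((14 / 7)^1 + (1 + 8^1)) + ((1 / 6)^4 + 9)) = -38880 / 24132451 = -0.00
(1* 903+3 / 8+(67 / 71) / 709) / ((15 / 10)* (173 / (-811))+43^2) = 295042196579 / 603777846004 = 0.49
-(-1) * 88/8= 11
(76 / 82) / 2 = 0.46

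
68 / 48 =17 / 12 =1.42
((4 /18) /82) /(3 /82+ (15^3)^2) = 2 /8406281277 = 0.00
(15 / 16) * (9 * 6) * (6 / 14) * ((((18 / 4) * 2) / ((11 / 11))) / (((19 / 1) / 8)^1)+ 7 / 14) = 198045 / 2128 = 93.07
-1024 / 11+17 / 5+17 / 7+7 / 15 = -100249 / 1155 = -86.80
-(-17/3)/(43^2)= 17/5547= 0.00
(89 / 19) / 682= 89 / 12958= 0.01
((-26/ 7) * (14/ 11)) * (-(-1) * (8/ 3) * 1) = -416/ 33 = -12.61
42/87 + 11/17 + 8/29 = 693/493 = 1.41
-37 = -37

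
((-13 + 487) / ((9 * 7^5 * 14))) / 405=79 / 142943535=0.00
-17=-17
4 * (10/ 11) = 40/ 11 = 3.64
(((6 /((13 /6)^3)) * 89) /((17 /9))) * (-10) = -10380960 /37349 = -277.94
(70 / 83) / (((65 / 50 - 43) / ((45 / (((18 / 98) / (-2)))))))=9.91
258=258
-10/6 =-5/3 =-1.67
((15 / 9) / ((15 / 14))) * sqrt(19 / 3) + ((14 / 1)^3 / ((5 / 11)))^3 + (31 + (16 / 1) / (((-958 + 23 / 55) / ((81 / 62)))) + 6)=14 * sqrt(57) / 27 + 44898377944040658333 / 204084625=219998826196.92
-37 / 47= -0.79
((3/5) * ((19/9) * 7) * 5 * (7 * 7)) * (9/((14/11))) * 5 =76807.50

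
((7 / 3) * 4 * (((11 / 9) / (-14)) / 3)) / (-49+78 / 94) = 0.01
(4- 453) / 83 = -449 / 83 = -5.41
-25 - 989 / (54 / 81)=-3017 / 2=-1508.50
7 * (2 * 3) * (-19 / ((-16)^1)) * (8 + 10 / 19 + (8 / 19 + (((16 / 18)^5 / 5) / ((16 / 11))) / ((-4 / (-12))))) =60055037 / 131220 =457.67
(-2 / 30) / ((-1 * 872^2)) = 1 / 11405760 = 0.00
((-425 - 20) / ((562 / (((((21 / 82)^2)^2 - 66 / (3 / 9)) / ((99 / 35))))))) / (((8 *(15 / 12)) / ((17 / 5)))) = 10534298571433 / 559003344064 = 18.84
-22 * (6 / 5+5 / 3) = -63.07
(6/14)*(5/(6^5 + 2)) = 0.00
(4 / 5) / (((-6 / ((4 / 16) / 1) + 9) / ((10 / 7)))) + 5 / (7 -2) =0.92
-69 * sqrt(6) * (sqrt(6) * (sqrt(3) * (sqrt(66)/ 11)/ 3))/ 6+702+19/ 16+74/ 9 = 102443/ 144-69 * sqrt(22)/ 11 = 681.99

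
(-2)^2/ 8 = 1/ 2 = 0.50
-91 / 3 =-30.33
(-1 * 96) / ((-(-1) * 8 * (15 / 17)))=-68 / 5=-13.60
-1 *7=-7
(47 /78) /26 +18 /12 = 3089 /2028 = 1.52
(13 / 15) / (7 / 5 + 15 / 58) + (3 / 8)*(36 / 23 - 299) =-2267381 / 20424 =-111.02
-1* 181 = -181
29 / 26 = 1.12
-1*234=-234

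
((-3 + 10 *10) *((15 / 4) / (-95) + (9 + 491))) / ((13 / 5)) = 18428545 / 988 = 18652.37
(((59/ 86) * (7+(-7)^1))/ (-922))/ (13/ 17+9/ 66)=0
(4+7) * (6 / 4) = 33 / 2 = 16.50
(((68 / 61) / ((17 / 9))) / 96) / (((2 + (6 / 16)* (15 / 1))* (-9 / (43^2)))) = -1849 / 11163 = -0.17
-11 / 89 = -0.12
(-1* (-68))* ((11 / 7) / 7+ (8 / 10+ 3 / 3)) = 33728 / 245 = 137.67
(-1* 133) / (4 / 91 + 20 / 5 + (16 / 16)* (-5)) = 12103 / 87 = 139.11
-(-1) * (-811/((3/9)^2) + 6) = -7293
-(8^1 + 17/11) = -105/11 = -9.55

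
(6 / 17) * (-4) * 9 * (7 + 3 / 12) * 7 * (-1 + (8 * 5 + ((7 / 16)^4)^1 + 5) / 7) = -1951838127 / 557056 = -3503.85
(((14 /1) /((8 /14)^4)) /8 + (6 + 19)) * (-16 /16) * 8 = -42407 /128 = -331.30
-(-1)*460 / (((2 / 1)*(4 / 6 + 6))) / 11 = 69 / 22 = 3.14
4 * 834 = 3336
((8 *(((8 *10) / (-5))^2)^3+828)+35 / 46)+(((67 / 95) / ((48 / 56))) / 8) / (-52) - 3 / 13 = 731995794850813 / 5453760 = 134218556.53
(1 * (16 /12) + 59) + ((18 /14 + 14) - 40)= 748 /21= 35.62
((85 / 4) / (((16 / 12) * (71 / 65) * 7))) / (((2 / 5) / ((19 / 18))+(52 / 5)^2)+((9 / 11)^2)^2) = 115270423125 / 6027201470192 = 0.02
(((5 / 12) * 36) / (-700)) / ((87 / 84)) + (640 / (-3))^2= 59391973 / 1305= 45511.09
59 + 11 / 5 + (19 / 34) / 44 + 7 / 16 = 922287 / 14960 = 61.65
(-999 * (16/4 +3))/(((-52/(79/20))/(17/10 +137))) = 73677.31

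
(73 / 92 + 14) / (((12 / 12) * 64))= 1361 / 5888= 0.23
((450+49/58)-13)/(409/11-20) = 93115/3654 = 25.48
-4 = -4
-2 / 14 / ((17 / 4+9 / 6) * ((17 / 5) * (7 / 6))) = -120 / 19159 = -0.01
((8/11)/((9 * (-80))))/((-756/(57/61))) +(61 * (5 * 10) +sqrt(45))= 3 * sqrt(5) +46415754019/15218280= 3056.71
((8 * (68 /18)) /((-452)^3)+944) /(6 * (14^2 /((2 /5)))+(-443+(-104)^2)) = 49035411631 /691534359396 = 0.07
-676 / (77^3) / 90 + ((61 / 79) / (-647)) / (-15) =13253869 / 210012941061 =0.00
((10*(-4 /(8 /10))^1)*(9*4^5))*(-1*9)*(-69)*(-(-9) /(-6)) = 429235200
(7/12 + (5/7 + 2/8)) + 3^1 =191/42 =4.55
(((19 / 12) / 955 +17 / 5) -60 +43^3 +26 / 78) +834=920063063 / 11460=80284.73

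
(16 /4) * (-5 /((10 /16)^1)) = -32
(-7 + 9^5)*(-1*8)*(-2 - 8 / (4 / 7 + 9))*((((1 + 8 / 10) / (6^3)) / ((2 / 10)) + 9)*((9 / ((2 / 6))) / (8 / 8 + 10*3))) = 706732740 / 67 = 10548249.85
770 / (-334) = -385 / 167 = -2.31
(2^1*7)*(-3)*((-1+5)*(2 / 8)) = -42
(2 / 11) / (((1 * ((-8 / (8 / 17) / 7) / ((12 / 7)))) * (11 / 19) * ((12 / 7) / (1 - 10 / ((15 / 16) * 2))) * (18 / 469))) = 810901 / 55539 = 14.60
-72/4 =-18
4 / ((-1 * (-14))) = 2 / 7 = 0.29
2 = 2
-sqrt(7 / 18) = -sqrt(14) / 6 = -0.62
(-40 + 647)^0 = 1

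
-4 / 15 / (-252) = 1 / 945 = 0.00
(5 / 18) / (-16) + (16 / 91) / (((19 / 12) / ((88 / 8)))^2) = 80125537 / 9461088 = 8.47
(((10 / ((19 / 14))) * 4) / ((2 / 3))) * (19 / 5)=168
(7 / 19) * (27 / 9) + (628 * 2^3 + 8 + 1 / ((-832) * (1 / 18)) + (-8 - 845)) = 33039381 / 7904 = 4180.08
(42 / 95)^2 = 1764 / 9025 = 0.20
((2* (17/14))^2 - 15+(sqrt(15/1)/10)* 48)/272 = -223/6664+3* sqrt(15)/170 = 0.03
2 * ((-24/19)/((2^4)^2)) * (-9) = 27/304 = 0.09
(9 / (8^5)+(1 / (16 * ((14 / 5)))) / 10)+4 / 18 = 463927 / 2064384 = 0.22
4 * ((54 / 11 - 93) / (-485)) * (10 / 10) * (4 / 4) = 3876 / 5335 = 0.73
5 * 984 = 4920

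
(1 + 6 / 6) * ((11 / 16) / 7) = 11 / 56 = 0.20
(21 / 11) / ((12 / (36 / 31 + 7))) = 161 / 124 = 1.30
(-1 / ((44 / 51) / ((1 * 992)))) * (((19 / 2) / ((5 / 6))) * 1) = -720936 / 55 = -13107.93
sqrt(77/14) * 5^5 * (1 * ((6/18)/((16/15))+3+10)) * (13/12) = 2884375 * sqrt(22)/128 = 105694.67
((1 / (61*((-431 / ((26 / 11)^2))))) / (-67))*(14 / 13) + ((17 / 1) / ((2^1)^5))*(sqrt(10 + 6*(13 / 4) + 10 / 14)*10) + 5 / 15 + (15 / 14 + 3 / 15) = 71828716049 / 44759638770 + 255*sqrt(658) / 224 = 30.81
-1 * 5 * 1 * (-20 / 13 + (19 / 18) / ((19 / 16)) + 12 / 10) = -322 / 117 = -2.75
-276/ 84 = -3.29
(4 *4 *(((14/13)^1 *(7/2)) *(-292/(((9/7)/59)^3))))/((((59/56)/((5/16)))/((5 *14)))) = -334836771774400/9477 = -35331515434.67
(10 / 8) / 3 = 5 / 12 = 0.42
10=10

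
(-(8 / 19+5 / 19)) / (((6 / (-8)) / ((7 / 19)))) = 364 / 1083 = 0.34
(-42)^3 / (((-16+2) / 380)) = 2010960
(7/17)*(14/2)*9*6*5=13230/17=778.24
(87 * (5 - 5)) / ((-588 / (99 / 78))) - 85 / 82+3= 161 / 82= 1.96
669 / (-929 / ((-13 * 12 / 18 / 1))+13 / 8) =69576 / 11317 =6.15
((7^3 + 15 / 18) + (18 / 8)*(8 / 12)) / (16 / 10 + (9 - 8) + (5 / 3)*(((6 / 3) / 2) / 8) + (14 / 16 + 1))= 20720 / 281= 73.74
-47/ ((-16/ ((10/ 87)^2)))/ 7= 1175/ 211932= 0.01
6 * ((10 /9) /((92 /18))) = 30 /23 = 1.30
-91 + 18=-73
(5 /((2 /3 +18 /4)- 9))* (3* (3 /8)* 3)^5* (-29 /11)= 6241774545 /4145152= 1505.80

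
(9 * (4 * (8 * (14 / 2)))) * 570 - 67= 1149053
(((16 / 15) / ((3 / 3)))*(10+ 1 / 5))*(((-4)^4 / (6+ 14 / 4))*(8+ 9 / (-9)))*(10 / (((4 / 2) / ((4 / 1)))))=3899392 / 95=41046.23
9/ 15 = 3/ 5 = 0.60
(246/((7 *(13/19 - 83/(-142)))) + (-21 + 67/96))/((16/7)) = 5671993/1752576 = 3.24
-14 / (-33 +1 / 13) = 91 / 214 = 0.43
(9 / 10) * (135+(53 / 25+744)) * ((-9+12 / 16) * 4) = -3271158 / 125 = -26169.26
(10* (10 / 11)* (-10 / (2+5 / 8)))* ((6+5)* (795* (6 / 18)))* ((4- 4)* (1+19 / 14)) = 0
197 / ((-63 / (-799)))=157403 / 63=2498.46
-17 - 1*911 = -928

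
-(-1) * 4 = 4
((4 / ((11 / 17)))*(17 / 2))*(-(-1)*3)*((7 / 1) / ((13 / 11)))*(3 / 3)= 12138 / 13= 933.69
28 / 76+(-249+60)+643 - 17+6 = 8424 / 19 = 443.37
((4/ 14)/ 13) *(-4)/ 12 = -2/ 273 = -0.01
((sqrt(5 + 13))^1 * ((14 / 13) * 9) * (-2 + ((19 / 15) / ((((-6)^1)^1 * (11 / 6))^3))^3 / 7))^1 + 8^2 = 64 - 222826056813218 * sqrt(2) / 3831664997875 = -18.24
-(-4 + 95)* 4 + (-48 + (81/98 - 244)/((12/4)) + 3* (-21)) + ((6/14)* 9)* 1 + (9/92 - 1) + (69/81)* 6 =-22233121/40572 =-547.99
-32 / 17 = -1.88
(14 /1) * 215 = 3010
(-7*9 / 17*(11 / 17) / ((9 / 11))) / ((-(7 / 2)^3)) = 968 / 14161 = 0.07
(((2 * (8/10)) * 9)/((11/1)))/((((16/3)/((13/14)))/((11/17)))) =351/2380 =0.15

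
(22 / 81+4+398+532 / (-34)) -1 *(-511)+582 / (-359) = 442932997 / 494343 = 896.00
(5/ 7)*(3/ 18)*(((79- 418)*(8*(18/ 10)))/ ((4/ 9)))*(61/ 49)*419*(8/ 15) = -623844072/ 1715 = -363757.48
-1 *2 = -2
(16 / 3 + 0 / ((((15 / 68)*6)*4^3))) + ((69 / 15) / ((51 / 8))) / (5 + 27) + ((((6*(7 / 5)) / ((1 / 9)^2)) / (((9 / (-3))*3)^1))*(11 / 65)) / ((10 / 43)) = -5487171 / 110500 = -49.66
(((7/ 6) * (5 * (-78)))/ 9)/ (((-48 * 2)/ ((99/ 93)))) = 5005/ 8928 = 0.56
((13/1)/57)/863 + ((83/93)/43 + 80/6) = 875666320/65571603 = 13.35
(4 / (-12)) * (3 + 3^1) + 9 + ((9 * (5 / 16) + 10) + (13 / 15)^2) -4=59629 / 3600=16.56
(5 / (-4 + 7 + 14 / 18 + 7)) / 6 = 15 / 194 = 0.08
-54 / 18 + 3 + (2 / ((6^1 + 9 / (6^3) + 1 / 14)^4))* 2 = 3186376704 / 1112453263441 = 0.00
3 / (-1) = -3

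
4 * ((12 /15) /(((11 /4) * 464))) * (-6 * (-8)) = 192 /1595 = 0.12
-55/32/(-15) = 11/96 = 0.11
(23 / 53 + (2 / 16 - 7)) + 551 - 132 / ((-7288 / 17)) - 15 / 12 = 209979625 / 386264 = 543.62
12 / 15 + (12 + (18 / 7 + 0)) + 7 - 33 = -372 / 35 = -10.63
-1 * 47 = -47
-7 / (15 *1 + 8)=-7 / 23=-0.30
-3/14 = -0.21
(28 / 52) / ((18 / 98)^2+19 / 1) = 16807 / 594100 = 0.03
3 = 3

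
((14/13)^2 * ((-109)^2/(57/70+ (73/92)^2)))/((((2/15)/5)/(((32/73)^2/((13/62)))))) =1642387685793792000/5007888224807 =327960.13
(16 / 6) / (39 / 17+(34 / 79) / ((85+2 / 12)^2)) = 2805484024 / 2413603827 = 1.16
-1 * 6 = -6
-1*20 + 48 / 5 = -52 / 5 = -10.40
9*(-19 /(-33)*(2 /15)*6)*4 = 16.58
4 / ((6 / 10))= 20 / 3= 6.67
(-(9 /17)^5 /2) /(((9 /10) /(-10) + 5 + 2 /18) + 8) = -26572050 /16639304183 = -0.00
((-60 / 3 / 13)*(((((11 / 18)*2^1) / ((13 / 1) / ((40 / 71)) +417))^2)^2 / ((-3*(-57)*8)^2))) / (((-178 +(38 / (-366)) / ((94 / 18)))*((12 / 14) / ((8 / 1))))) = 940256732800000 / 366665308525581397022783262378897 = 0.00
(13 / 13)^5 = 1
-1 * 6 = -6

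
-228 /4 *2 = -114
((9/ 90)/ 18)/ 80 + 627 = 9028801/ 14400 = 627.00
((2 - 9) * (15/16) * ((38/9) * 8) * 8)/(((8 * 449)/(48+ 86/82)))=-1337315/55227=-24.21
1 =1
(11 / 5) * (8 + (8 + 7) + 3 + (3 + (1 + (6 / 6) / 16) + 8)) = 6699 / 80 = 83.74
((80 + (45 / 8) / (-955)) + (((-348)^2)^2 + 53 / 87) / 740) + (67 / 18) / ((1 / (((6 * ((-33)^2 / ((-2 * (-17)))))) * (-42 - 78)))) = 1650042801004739 / 83616744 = 19733401.73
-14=-14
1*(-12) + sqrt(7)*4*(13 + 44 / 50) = -12 + 1388*sqrt(7) / 25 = 134.89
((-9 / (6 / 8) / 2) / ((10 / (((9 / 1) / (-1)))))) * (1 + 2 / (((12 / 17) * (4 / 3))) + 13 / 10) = 4779 / 200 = 23.90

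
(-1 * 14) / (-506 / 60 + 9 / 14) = 1.80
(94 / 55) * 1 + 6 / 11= 124 / 55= 2.25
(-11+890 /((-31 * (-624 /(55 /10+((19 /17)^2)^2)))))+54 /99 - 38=-65796759889 /1367071728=-48.13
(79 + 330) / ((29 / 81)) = 33129 / 29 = 1142.38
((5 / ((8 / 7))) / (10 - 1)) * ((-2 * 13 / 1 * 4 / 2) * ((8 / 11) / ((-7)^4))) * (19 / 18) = -2470 / 305613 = -0.01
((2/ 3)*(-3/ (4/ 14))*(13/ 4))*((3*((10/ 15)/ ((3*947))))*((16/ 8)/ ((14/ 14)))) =-91/ 2841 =-0.03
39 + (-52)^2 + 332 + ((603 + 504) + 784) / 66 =204841 / 66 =3103.65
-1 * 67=-67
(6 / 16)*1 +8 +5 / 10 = 71 / 8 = 8.88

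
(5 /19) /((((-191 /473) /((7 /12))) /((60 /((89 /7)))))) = -579425 /322981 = -1.79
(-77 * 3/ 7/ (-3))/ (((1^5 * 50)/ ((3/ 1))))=33/ 50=0.66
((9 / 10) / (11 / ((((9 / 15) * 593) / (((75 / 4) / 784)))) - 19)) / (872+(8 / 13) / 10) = -27197352 / 500688879227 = -0.00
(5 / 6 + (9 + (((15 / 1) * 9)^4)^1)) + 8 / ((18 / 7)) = 5978711483 / 18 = 332150637.94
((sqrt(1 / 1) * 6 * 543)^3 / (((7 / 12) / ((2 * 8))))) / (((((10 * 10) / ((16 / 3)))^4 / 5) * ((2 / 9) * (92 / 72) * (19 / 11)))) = 18697654008152064 / 238984375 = 78237976.89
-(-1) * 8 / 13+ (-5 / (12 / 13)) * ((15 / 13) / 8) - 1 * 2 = -901 / 416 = -2.17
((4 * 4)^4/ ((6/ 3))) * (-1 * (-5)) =163840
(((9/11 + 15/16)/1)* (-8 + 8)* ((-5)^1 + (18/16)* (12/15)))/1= 0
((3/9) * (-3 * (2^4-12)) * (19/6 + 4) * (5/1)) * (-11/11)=430/3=143.33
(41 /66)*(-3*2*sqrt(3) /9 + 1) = -0.10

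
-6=-6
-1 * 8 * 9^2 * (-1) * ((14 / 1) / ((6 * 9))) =168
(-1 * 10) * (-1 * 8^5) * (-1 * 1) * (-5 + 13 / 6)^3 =7453202.96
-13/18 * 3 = -13/6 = -2.17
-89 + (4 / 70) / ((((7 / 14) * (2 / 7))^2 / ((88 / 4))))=-137 / 5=-27.40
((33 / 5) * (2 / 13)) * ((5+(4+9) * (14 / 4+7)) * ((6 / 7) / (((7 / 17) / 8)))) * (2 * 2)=30482496 / 3185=9570.64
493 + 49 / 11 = 5472 / 11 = 497.45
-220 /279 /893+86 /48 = 3569347 /1993176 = 1.79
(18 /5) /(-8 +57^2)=18 /16205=0.00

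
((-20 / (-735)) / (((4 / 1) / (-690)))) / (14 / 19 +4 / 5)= -10925 / 3577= -3.05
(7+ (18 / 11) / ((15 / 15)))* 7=665 / 11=60.45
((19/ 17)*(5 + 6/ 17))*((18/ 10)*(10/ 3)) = 10374/ 289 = 35.90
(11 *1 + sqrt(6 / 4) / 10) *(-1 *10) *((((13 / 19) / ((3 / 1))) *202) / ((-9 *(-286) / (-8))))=404 *sqrt(6) / 5643 + 8080 / 513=15.93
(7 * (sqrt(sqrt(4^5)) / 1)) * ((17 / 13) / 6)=8.63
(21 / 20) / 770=3 / 2200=0.00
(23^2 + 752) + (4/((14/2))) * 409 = 10603/7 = 1514.71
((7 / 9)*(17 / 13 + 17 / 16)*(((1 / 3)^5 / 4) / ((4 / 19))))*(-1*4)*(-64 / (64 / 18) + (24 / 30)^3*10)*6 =10556609 / 3790800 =2.78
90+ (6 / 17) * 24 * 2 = 1818 / 17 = 106.94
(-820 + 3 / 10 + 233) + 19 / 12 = -35107 / 60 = -585.12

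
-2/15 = -0.13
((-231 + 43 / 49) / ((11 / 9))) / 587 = -101484 / 316393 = -0.32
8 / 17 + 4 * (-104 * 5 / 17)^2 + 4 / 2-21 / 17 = 1081957 / 289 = 3743.80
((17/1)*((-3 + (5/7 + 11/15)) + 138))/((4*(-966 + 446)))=-243559/218400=-1.12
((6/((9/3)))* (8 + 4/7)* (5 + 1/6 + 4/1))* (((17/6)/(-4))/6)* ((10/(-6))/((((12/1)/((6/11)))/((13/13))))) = 2125/1512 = 1.41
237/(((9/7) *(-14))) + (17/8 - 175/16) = -21.98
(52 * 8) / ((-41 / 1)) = -416 / 41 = -10.15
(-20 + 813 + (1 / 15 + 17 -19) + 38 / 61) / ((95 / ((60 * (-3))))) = -8692752 / 5795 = -1500.04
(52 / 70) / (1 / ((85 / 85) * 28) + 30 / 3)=104 / 1405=0.07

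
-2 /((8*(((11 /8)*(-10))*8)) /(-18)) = -9 /220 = -0.04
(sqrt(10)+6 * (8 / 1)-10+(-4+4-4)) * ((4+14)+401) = 419 * sqrt(10)+14246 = 15570.99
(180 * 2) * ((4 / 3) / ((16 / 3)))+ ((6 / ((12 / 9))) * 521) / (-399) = 84.12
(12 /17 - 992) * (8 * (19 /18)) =-1280752 /153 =-8370.93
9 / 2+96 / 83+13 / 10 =2887 / 415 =6.96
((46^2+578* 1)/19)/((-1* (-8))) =1347/76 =17.72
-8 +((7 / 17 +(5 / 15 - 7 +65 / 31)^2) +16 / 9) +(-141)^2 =19896.07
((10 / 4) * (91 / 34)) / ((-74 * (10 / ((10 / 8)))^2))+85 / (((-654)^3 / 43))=-16056566945 / 11260660483584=-0.00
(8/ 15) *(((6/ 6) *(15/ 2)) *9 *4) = 144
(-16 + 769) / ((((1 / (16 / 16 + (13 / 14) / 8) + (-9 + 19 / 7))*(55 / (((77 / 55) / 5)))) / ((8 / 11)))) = -24598 / 47553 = -0.52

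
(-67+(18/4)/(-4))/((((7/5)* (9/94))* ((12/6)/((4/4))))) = -254.12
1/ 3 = 0.33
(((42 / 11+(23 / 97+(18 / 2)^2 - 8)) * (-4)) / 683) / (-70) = 164436 / 25506635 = 0.01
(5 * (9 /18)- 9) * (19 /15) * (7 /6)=-1729 /180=-9.61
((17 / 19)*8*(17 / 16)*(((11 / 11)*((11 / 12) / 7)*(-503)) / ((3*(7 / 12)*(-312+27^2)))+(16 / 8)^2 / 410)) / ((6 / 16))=-1169487052 / 716278815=-1.63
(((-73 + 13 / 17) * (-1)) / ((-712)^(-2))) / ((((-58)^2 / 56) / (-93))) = -810530456064 / 14297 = -56692344.97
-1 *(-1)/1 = 1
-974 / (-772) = 487 / 386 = 1.26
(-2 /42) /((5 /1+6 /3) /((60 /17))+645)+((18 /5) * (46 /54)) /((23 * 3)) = 0.04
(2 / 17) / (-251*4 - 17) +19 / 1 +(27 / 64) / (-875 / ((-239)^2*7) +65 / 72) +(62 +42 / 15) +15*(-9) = -50.73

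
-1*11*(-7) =77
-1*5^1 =-5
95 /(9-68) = -1.61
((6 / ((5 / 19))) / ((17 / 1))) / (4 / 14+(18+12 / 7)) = 57 / 850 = 0.07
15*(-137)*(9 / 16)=-18495 / 16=-1155.94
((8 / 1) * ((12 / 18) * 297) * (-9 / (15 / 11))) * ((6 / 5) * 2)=-627264 / 25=-25090.56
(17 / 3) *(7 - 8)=-17 / 3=-5.67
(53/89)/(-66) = -53/5874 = -0.01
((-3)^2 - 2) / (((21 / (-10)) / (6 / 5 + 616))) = -6172 / 3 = -2057.33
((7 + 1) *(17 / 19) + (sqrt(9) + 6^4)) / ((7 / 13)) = 322621 / 133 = 2425.72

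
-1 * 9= -9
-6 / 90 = -1 / 15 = -0.07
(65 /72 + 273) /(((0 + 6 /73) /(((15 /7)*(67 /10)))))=96455411 /2016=47844.95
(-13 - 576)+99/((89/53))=-47174/89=-530.04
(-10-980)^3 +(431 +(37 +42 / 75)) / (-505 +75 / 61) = -372716103732277 / 384125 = -970299000.93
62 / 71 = 0.87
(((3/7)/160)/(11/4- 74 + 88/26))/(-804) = 13/264816160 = 0.00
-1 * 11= -11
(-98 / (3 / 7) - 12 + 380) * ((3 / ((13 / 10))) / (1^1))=4180 / 13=321.54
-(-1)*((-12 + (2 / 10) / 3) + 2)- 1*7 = -254 / 15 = -16.93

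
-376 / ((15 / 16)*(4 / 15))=-1504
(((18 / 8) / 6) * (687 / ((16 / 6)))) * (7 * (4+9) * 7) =3938571 / 64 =61540.17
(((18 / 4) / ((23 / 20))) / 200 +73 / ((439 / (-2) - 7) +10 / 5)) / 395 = -63119 / 81583300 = -0.00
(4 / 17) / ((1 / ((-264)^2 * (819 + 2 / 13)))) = 2968770816 / 221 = 13433352.11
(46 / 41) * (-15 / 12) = -115 / 82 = -1.40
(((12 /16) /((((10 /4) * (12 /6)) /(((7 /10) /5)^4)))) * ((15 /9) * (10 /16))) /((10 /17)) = 40817 /400000000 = 0.00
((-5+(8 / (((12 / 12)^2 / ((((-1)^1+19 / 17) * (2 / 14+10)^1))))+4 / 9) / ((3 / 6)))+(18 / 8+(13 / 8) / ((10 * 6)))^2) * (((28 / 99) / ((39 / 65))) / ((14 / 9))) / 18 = 16755007 / 49351680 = 0.34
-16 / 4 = -4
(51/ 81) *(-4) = -68/ 27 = -2.52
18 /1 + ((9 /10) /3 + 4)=223 /10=22.30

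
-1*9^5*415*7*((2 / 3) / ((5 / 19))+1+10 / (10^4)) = -606270156.34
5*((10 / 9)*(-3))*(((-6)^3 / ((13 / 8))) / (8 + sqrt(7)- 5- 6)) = -43200 / 13- 14400*sqrt(7) / 13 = -6253.76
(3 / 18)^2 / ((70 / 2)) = 1 / 1260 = 0.00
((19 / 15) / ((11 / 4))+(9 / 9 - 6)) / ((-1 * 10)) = 749 / 1650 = 0.45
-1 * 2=-2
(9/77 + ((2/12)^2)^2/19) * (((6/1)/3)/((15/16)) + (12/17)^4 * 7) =67200025546/148462335945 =0.45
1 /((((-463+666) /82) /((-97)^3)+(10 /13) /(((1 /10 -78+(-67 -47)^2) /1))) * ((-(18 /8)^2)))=-2010902584426528 /578583805221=-3475.56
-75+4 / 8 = -149 / 2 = -74.50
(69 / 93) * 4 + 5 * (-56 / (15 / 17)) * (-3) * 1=29604 / 31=954.97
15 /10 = 3 /2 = 1.50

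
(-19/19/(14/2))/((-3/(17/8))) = 17/168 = 0.10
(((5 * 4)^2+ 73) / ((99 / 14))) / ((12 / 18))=301 / 3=100.33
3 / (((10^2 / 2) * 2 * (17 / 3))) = 9 / 1700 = 0.01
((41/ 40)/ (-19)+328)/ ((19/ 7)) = 1744673/ 14440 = 120.82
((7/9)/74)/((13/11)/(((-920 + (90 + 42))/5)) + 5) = 0.00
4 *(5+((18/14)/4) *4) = 176/7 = 25.14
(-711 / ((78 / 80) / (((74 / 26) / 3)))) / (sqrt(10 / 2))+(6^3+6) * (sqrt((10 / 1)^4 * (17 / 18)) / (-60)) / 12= -23384 * sqrt(5) / 169 - 185 * sqrt(34) / 36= -339.36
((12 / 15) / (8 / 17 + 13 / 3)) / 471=68 / 192325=0.00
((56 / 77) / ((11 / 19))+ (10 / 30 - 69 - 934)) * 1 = -363512 / 363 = -1001.41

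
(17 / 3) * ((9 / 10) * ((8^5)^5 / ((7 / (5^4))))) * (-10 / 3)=-401401151043919843164160000 / 7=-57343021577702834737737140.00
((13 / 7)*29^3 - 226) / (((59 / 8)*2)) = 1261900 / 413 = 3055.45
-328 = -328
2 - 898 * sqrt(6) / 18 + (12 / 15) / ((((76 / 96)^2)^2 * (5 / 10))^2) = 1931040657226 / 84917815205 - 449 * sqrt(6) / 9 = -99.46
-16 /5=-3.20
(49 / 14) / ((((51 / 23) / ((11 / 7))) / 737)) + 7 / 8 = 746201 / 408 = 1828.92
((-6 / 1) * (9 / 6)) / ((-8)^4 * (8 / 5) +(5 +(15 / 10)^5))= -0.00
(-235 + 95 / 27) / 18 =-3125 / 243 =-12.86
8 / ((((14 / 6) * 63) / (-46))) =-2.50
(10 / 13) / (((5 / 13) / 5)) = 10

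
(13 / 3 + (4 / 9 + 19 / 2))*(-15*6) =-1285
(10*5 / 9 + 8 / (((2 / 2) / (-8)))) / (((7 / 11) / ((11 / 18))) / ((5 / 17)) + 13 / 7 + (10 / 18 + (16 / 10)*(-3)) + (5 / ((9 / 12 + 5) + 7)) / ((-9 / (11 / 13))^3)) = -10108679215635 / 199402642589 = -50.69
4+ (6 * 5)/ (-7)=-2/ 7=-0.29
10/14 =5/7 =0.71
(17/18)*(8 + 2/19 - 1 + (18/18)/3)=3604/513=7.03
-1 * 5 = -5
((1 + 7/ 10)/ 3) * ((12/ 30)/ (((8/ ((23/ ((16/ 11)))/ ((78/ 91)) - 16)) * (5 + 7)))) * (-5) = -0.03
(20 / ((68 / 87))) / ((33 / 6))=870 / 187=4.65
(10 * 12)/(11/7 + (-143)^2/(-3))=-252/14311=-0.02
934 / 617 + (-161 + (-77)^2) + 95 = 3618405 / 617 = 5864.51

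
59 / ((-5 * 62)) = -59 / 310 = -0.19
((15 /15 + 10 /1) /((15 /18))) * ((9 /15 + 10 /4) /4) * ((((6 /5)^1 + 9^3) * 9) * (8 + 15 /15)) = 302532813 /500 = 605065.63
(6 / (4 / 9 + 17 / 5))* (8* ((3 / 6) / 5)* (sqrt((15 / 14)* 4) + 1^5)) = 216 / 173 + 216* sqrt(210) / 1211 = 3.83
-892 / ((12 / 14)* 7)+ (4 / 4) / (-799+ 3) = -355019 / 2388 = -148.67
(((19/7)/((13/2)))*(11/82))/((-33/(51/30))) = -323/111930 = -0.00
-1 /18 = -0.06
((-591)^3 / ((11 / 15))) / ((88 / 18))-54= -27867410721 / 484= -57577294.88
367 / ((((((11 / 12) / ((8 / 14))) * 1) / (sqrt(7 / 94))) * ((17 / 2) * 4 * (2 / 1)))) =2202 * sqrt(658) / 61523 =0.92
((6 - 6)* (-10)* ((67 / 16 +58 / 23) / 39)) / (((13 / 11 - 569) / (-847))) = 0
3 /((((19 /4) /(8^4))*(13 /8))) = 1591.97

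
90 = 90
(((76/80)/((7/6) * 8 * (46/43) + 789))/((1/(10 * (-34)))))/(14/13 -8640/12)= 541671/963282874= 0.00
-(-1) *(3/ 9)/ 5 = 1/ 15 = 0.07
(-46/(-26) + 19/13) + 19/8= 5.61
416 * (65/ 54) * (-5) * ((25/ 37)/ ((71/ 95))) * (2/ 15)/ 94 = -32110000/ 10000989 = -3.21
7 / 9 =0.78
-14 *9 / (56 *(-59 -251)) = 9 / 1240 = 0.01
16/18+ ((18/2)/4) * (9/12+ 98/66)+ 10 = 25213/1584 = 15.92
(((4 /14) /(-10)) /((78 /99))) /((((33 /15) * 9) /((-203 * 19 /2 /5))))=551 /780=0.71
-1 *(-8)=8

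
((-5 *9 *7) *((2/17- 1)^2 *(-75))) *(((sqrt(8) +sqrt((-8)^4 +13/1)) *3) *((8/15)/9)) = 1890000 *sqrt(2)/289 +945000 *sqrt(4109)/289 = 218853.86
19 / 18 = 1.06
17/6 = 2.83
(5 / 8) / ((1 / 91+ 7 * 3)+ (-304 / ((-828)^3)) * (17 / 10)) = 20178665325 / 678357974033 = 0.03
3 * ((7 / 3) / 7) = 1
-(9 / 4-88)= 343 / 4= 85.75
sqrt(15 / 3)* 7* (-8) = -56* sqrt(5) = -125.22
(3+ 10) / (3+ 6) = 13 / 9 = 1.44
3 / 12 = 1 / 4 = 0.25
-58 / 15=-3.87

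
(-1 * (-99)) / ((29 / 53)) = 5247 / 29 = 180.93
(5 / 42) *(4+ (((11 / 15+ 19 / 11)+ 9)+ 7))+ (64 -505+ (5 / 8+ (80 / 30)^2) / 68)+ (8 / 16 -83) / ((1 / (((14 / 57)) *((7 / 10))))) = -360049757 / 795872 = -452.40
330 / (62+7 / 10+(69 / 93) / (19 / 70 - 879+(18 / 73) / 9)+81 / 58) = 3330241643025 / 646830890366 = 5.15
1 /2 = 0.50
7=7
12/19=0.63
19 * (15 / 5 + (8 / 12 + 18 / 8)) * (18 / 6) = 1349 / 4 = 337.25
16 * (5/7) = 80/7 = 11.43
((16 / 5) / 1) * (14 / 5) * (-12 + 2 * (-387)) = -176064 / 25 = -7042.56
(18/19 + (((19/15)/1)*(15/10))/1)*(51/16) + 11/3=116213/9120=12.74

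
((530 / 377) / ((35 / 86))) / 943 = 9116 / 2488577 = 0.00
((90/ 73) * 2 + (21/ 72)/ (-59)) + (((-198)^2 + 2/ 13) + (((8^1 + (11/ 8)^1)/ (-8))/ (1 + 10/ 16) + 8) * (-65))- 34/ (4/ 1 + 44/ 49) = 86733525939/ 2239640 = 38726.55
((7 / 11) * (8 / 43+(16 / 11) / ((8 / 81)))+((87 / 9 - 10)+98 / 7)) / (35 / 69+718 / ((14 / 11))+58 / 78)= 0.04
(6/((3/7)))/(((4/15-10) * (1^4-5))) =105/292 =0.36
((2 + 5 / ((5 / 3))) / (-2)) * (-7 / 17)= 35 / 34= 1.03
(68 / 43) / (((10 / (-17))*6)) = -289 / 645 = -0.45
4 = 4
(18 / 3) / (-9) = -0.67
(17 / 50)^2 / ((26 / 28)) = 2023 / 16250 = 0.12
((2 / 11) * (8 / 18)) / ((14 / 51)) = 68 / 231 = 0.29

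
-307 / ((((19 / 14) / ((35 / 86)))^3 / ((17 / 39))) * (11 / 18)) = -460507598250 / 77983407359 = -5.91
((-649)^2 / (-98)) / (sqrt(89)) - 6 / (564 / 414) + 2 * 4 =169 / 47 - 421201 * sqrt(89) / 8722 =-451.99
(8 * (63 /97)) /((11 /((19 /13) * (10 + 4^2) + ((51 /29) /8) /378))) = 17.95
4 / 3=1.33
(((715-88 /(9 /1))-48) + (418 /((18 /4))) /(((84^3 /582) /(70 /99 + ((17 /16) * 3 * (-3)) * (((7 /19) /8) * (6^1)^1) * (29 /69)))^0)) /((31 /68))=459068 /279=1645.41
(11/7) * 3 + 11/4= 7.46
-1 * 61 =-61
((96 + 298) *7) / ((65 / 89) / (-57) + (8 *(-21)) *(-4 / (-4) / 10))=-69956670 / 426457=-164.04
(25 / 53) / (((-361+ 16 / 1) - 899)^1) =-25 / 65932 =-0.00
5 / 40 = 1 / 8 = 0.12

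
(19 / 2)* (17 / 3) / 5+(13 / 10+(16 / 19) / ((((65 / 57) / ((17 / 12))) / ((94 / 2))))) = 11941 / 195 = 61.24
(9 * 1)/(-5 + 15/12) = -12/5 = -2.40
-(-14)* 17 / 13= 238 / 13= 18.31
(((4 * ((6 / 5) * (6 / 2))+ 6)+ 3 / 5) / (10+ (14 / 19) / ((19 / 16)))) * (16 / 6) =10108 / 1917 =5.27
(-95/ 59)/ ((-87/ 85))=8075/ 5133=1.57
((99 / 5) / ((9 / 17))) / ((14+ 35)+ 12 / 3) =187 / 265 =0.71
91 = 91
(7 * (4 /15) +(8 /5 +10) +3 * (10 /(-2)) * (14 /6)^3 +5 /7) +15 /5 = -54613 /315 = -173.37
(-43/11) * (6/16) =-129/88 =-1.47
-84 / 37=-2.27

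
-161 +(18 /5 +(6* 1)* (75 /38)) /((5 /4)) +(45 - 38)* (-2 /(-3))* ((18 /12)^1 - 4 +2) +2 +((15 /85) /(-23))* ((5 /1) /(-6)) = -148.97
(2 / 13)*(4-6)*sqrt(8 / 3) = -8*sqrt(6) / 39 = -0.50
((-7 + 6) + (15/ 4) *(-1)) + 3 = -7/ 4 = -1.75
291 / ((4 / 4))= 291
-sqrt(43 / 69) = -sqrt(2967) / 69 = -0.79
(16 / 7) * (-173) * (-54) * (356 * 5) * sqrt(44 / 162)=29562240 * sqrt(22) / 7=19808456.63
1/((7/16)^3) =4096/343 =11.94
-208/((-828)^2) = -13/42849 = -0.00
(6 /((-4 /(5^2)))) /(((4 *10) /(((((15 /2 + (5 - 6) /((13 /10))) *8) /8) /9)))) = -875 /1248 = -0.70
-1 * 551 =-551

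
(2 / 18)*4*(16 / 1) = 64 / 9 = 7.11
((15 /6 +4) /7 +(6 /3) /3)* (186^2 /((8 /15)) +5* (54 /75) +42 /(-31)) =64159267 /620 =103482.69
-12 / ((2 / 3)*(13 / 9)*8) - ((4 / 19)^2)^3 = -3810929353 / 2446385812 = -1.56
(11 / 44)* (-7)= -7 / 4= -1.75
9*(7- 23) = -144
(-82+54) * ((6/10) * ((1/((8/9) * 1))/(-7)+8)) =-1317/10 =-131.70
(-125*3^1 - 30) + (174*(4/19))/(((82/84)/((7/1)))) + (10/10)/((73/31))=-8069434/56867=-141.90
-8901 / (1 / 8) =-71208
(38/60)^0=1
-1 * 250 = -250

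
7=7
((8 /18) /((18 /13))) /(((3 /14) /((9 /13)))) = 28 /27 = 1.04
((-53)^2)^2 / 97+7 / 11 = 86795970 / 1067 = 81345.80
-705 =-705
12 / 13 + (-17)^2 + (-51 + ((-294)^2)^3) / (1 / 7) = 58765897704136024 / 13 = 4520453669548924.92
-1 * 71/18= -71/18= -3.94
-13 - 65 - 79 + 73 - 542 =-626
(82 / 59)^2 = 6724 / 3481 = 1.93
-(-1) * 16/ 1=16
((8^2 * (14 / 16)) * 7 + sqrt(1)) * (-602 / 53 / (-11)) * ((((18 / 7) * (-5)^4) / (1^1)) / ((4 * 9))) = 10561875 / 583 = 18116.42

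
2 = 2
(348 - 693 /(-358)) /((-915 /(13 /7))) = -542867 /764330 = -0.71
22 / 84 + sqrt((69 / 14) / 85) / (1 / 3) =11 / 42 + 3*sqrt(82110) / 1190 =0.98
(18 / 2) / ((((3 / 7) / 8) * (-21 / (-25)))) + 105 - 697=-392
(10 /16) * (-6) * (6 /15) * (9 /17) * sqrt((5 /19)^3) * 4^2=-1080 * sqrt(95) /6137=-1.72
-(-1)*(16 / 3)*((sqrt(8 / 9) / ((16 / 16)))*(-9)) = -32*sqrt(2) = -45.25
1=1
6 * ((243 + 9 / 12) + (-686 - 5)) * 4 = -10734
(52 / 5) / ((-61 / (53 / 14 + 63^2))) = -1446094 / 2135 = -677.33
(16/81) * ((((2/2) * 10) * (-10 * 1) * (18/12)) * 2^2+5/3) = -28720/243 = -118.19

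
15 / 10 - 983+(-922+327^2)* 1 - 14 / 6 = 630139 / 6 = 105023.17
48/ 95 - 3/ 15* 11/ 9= 223/ 855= 0.26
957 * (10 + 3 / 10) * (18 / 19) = 887139 / 95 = 9338.31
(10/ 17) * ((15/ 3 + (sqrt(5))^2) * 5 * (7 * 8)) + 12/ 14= 1647.92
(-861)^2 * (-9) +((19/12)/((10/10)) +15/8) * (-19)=-160126913/24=-6671954.71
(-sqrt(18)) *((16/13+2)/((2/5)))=-315 *sqrt(2)/13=-34.27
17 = 17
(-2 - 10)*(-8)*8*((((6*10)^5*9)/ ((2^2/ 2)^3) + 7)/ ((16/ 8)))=335923202688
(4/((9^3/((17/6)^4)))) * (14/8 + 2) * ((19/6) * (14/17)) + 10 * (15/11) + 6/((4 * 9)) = 179388299/10392624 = 17.26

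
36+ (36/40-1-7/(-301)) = 15447/430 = 35.92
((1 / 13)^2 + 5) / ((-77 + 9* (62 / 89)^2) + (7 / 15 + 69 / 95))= -381966462 / 5451039061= -0.07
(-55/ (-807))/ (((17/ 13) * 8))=715/ 109752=0.01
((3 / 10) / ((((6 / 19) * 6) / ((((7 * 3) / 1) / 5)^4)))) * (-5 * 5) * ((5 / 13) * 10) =-1231713 / 260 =-4737.36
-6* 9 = -54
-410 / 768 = -205 / 384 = -0.53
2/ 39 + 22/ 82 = 511/ 1599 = 0.32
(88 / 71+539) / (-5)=-108.05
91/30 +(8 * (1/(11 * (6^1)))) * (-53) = -373/110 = -3.39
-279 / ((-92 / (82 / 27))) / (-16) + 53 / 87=2149 / 64032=0.03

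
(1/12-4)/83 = -47/996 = -0.05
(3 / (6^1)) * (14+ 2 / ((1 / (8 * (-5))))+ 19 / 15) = -971 / 30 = -32.37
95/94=1.01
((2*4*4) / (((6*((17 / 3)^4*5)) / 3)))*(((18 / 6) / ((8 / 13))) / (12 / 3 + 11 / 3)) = 18954 / 9604915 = 0.00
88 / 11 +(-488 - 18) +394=-104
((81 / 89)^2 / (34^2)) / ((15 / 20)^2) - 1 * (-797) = 797.00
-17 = -17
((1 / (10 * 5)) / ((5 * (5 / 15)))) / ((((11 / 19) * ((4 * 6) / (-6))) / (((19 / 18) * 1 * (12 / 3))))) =-0.02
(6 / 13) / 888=1 / 1924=0.00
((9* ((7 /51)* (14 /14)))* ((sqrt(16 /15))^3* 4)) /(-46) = -0.12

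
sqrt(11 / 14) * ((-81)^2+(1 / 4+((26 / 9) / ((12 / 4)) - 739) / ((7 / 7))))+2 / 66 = 1 / 33+628907 * sqrt(154) / 1512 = 5161.76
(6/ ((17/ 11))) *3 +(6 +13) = 521/ 17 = 30.65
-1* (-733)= 733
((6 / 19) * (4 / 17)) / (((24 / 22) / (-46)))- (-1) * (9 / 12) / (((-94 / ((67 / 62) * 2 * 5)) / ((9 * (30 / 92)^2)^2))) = -54146622246007 / 16857120364928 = -3.21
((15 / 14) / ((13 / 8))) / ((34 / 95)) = 2850 / 1547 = 1.84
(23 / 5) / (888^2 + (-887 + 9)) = 23 / 3938330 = 0.00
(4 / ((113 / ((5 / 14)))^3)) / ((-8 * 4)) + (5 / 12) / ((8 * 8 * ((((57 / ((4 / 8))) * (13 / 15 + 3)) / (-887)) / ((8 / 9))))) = -10974714373675 / 942442327483776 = -0.01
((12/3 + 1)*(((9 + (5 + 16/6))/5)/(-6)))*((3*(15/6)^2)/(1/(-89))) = 55625/12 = 4635.42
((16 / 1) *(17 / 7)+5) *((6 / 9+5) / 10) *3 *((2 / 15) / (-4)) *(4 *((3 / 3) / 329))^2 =-0.00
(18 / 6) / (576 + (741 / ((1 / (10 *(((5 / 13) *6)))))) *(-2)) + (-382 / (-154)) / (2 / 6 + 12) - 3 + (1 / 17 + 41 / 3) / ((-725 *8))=-14699781979 / 5247424952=-2.80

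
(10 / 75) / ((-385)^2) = 2 / 2223375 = 0.00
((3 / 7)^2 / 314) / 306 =0.00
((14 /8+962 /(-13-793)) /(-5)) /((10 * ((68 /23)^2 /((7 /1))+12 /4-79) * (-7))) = -12167 /572061600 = -0.00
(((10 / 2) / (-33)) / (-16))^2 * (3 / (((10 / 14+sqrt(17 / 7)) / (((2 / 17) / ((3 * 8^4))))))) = -875 / 912377511936+175 * sqrt(119) / 912377511936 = 0.00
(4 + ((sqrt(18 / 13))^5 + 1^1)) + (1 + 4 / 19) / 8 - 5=23 / 152 + 972 * sqrt(26) / 2197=2.41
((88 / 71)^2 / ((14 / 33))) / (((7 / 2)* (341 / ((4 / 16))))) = 5808 / 7657279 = 0.00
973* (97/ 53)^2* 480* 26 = 114253863360/ 2809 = 40674212.66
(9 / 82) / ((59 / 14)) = 63 / 2419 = 0.03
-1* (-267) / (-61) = -267 / 61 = -4.38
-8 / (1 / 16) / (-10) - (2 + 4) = 6.80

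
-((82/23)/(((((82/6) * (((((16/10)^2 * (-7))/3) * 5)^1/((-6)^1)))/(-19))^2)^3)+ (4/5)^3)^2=-116798219187249382673203325013144106990192325378521/442619449738747047809753151434169616678518784000000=-0.26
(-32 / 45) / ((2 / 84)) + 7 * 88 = 8792 / 15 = 586.13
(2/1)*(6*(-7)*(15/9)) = -140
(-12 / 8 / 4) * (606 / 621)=-101 / 276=-0.37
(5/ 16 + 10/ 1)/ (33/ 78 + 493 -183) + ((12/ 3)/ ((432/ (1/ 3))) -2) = -10270129/ 5230008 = -1.96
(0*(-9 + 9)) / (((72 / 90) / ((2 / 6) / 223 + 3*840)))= 0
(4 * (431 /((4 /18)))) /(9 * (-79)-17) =-3879 /364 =-10.66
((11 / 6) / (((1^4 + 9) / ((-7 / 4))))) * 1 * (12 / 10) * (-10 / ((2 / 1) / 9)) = 693 / 40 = 17.32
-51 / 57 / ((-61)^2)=-17 / 70699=-0.00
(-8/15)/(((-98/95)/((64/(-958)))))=-2432/70413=-0.03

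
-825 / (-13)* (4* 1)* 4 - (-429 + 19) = 1425.38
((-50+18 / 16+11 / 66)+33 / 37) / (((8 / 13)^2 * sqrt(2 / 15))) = -345.79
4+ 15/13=67/13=5.15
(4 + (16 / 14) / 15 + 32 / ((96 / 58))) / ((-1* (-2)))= 1229 / 105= 11.70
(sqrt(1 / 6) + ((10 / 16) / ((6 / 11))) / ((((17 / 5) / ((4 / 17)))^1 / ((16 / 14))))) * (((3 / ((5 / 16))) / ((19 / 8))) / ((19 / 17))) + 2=1088 * sqrt(6) / 1805 + 99998 / 42959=3.80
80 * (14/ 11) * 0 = 0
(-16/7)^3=-4096/343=-11.94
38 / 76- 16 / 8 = -3 / 2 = -1.50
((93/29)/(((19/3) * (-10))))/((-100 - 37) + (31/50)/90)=125550/339674419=0.00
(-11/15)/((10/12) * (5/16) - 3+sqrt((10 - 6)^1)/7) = 2464/8245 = 0.30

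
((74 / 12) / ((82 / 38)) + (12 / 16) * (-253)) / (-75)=2.49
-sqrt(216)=-6*sqrt(6)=-14.70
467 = 467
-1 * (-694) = 694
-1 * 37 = -37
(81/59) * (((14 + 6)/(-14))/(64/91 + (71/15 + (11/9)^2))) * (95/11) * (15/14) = -3038563125/1160382146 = -2.62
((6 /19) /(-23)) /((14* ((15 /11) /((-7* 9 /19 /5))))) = 99 /207575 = 0.00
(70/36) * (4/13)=70/117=0.60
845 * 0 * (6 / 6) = 0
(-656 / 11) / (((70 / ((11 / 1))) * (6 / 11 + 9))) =-3608 / 3675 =-0.98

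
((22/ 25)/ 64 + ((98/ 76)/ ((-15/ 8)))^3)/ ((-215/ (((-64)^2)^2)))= 120984456134656/ 4977061875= 24308.41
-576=-576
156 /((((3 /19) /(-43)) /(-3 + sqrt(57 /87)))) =127452-42484 * sqrt(551) /29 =93064.29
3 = 3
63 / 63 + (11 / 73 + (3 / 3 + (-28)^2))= 786.15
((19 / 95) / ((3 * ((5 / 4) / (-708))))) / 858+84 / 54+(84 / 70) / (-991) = 48157684 / 31885425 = 1.51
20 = 20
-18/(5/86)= -1548/5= -309.60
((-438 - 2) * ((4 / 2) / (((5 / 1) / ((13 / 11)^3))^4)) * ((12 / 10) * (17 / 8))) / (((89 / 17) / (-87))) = 7029405050814477396 / 15870461677736875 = 442.92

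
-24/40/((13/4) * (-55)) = 12/3575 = 0.00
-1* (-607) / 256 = 607 / 256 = 2.37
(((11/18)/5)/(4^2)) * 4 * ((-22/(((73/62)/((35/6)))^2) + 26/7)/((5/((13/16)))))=-804579061/302154300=-2.66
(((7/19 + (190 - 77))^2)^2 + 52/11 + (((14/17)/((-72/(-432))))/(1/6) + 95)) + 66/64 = 128817457626566891/779840864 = 165184287.68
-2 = -2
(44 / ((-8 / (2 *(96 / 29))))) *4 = -4224 / 29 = -145.66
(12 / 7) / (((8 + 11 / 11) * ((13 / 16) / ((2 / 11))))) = 128 / 3003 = 0.04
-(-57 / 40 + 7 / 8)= 11 / 20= 0.55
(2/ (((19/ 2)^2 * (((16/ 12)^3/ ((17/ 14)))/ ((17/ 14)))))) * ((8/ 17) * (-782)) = -179469/ 35378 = -5.07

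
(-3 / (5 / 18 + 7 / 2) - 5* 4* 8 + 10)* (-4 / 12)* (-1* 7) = -11963 / 34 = -351.85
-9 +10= 1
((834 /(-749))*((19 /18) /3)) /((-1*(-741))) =-139 /262899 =-0.00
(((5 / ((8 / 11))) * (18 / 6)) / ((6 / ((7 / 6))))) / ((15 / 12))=77 / 24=3.21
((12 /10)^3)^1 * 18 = 31.10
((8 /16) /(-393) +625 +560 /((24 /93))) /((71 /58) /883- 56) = -56255224483 /1127089809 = -49.91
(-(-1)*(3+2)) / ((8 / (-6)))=-3.75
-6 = -6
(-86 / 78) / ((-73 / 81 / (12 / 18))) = 774 / 949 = 0.82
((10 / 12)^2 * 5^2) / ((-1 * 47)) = -625 / 1692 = -0.37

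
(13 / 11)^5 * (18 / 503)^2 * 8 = 962391456 / 40747352459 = 0.02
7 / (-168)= -1 / 24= -0.04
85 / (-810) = -17 / 162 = -0.10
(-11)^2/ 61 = 121/ 61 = 1.98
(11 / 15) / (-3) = -11 / 45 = -0.24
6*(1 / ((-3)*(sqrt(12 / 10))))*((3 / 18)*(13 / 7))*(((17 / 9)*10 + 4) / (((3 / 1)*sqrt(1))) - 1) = -2327*sqrt(30) / 3402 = -3.75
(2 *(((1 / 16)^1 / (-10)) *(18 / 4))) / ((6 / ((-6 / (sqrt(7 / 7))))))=9 / 160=0.06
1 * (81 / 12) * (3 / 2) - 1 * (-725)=5881 / 8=735.12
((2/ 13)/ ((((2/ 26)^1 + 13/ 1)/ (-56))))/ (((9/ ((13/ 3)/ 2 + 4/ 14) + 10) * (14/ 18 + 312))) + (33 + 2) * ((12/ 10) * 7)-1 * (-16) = 13054837511/ 42112400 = 310.00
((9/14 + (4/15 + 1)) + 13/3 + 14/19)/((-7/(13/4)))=-120679/37240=-3.24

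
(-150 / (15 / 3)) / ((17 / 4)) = -120 / 17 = -7.06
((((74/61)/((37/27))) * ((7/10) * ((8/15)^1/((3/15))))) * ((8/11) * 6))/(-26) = -12096/43615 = -0.28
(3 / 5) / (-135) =-1 / 225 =-0.00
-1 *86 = -86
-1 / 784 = -0.00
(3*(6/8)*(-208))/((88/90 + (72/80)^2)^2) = -379080000/2588881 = -146.43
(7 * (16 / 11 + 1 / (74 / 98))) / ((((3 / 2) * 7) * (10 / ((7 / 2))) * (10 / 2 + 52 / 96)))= 4524 / 38665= 0.12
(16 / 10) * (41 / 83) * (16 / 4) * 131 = 171872 / 415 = 414.15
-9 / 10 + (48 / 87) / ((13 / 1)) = -3233 / 3770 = -0.86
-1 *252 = -252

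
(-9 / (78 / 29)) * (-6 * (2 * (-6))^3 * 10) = -4510080 / 13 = -346929.23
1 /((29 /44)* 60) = 11 /435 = 0.03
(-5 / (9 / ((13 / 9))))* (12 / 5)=-52 / 27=-1.93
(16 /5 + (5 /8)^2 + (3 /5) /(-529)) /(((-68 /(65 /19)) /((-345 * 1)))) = 118487655 /1901824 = 62.30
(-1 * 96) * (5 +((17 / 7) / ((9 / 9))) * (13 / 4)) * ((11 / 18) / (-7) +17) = -3077164 / 147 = -20933.09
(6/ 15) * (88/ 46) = 88/ 115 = 0.77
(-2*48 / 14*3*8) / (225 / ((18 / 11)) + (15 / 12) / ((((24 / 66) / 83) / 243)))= -18432 / 7780465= -0.00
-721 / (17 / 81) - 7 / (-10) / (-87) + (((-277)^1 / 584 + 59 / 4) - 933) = -18803901113 / 4318680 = -4354.09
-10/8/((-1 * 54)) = 0.02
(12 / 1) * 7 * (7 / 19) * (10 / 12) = 25.79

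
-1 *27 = -27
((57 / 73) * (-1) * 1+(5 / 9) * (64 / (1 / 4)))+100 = 158627 / 657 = 241.44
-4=-4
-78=-78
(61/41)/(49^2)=61/98441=0.00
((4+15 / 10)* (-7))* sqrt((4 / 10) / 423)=-77* sqrt(470) / 1410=-1.18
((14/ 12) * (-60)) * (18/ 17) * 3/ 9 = -420/ 17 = -24.71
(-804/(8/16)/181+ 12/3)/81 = -884/14661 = -0.06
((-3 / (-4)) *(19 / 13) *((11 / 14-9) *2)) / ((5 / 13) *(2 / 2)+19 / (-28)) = 6555 / 107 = 61.26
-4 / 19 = -0.21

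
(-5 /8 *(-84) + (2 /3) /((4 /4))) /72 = 0.74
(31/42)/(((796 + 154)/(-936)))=-2418/3325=-0.73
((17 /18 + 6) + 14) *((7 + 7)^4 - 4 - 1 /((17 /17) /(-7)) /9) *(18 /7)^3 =4692043980 /343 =13679428.51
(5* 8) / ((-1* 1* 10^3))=-1 / 25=-0.04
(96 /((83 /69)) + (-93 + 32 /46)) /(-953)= 0.01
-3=-3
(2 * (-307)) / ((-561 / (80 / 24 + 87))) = 166394 / 1683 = 98.87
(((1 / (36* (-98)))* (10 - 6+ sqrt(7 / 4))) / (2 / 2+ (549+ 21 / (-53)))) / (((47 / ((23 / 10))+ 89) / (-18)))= 1219* sqrt(7) / 28740535656+ 1219 / 3592566957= 0.00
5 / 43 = 0.12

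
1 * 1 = 1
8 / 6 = 4 / 3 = 1.33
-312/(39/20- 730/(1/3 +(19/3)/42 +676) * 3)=177292960/731519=242.36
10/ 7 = 1.43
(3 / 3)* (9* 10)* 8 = 720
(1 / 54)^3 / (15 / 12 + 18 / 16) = 1 / 373977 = 0.00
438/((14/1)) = 219/7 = 31.29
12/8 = 3/2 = 1.50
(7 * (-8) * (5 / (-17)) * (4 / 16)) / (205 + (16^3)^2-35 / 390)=0.00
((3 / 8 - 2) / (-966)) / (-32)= -13 / 247296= -0.00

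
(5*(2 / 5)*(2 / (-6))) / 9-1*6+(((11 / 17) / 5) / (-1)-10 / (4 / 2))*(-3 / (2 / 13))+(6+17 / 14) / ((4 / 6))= 6732577 / 64260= 104.77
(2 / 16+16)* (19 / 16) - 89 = -8941 / 128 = -69.85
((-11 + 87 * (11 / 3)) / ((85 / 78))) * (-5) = -24024 / 17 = -1413.18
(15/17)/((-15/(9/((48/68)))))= -3/4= -0.75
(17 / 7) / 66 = 17 / 462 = 0.04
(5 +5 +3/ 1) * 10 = 130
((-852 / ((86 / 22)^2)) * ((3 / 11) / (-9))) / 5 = 3124 / 9245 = 0.34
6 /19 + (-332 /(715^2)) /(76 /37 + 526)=29964825452 /94888983475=0.32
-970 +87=-883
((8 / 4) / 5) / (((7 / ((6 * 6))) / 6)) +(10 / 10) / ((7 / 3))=447 / 35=12.77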